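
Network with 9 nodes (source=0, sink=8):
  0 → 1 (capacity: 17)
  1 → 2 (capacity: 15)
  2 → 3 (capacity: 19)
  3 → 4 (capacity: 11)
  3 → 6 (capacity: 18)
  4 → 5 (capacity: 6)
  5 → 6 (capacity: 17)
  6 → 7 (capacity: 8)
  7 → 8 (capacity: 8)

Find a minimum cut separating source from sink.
Min cut value = 8, edges: (7,8)

Min cut value: 8
Partition: S = [0, 1, 2, 3, 4, 5, 6, 7], T = [8]
Cut edges: (7,8)

By max-flow min-cut theorem, max flow = min cut = 8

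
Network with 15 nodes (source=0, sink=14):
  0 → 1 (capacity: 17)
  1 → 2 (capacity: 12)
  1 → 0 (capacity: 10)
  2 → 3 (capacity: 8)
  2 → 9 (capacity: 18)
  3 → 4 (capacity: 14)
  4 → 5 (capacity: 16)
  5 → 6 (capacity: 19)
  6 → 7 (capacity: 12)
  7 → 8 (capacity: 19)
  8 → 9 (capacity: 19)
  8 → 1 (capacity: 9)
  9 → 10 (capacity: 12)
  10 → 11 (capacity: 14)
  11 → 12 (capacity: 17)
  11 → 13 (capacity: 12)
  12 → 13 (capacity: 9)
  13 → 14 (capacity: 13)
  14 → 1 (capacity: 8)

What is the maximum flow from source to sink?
Maximum flow = 12

Max flow: 12

Flow assignment:
  0 → 1: 12/17
  1 → 2: 12/12
  2 → 9: 12/18
  9 → 10: 12/12
  10 → 11: 12/14
  11 → 13: 12/12
  13 → 14: 12/13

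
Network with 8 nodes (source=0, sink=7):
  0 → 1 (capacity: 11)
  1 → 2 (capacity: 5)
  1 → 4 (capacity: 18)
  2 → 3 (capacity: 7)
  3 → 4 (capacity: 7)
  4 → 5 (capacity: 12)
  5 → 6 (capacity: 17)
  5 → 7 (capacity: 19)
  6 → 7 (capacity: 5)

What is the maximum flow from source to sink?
Maximum flow = 11

Max flow: 11

Flow assignment:
  0 → 1: 11/11
  1 → 4: 11/18
  4 → 5: 11/12
  5 → 7: 11/19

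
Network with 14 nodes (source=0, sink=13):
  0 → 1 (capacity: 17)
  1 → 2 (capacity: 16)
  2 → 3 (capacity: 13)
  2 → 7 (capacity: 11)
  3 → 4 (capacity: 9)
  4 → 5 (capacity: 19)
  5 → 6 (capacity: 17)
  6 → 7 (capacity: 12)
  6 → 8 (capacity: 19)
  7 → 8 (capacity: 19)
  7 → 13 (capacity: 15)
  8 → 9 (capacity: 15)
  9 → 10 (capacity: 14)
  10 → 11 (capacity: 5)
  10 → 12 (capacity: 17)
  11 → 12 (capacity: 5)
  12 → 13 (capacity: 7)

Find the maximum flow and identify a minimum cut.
Max flow = 16, Min cut edges: (1,2)

Maximum flow: 16
Minimum cut: (1,2)
Partition: S = [0, 1], T = [2, 3, 4, 5, 6, 7, 8, 9, 10, 11, 12, 13]

Max-flow min-cut theorem verified: both equal 16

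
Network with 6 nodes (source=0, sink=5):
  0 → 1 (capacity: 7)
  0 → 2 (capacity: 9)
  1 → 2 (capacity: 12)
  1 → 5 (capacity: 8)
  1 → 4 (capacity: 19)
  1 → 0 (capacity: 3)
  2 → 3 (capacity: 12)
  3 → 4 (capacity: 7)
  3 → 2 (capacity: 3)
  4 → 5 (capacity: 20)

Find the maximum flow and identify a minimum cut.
Max flow = 14, Min cut edges: (0,1), (3,4)

Maximum flow: 14
Minimum cut: (0,1), (3,4)
Partition: S = [0, 2, 3], T = [1, 4, 5]

Max-flow min-cut theorem verified: both equal 14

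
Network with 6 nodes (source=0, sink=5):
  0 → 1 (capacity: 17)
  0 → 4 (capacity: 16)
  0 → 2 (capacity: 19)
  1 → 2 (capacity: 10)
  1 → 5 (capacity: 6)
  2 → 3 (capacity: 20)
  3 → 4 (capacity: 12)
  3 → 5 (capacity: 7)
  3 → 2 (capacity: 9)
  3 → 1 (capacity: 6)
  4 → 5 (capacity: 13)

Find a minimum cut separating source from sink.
Min cut value = 26, edges: (1,5), (3,5), (4,5)

Min cut value: 26
Partition: S = [0, 1, 2, 3, 4], T = [5]
Cut edges: (1,5), (3,5), (4,5)

By max-flow min-cut theorem, max flow = min cut = 26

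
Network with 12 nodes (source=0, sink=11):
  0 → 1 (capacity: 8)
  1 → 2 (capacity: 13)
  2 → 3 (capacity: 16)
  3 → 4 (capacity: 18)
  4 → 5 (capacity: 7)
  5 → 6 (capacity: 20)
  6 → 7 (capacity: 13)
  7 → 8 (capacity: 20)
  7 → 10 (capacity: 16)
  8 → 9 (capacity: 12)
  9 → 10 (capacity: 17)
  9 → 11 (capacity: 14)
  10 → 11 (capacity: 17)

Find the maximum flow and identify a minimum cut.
Max flow = 7, Min cut edges: (4,5)

Maximum flow: 7
Minimum cut: (4,5)
Partition: S = [0, 1, 2, 3, 4], T = [5, 6, 7, 8, 9, 10, 11]

Max-flow min-cut theorem verified: both equal 7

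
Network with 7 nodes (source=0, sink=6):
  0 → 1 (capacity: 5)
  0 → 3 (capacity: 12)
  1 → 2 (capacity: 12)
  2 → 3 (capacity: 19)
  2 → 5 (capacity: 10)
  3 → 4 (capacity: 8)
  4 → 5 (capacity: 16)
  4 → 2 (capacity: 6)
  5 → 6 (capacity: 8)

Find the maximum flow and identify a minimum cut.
Max flow = 8, Min cut edges: (5,6)

Maximum flow: 8
Minimum cut: (5,6)
Partition: S = [0, 1, 2, 3, 4, 5], T = [6]

Max-flow min-cut theorem verified: both equal 8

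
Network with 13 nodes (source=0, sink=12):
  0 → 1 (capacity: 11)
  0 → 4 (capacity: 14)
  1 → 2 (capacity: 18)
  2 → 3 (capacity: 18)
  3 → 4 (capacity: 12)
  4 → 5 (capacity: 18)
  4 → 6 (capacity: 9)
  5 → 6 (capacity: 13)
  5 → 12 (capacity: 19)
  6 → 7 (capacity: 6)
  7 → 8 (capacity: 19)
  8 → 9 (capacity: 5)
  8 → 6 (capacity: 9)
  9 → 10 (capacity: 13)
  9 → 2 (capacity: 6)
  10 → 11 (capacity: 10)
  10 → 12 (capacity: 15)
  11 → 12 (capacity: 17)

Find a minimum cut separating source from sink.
Min cut value = 23, edges: (4,5), (8,9)

Min cut value: 23
Partition: S = [0, 1, 2, 3, 4, 6, 7, 8], T = [5, 9, 10, 11, 12]
Cut edges: (4,5), (8,9)

By max-flow min-cut theorem, max flow = min cut = 23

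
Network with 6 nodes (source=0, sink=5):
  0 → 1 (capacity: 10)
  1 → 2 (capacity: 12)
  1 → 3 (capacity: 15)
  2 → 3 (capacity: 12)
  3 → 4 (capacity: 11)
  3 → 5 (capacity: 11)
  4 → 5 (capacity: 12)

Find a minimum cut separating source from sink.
Min cut value = 10, edges: (0,1)

Min cut value: 10
Partition: S = [0], T = [1, 2, 3, 4, 5]
Cut edges: (0,1)

By max-flow min-cut theorem, max flow = min cut = 10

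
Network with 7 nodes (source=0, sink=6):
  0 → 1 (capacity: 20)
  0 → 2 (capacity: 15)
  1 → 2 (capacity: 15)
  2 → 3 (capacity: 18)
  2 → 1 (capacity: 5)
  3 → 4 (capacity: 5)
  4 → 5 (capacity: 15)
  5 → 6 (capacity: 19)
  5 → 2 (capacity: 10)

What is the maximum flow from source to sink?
Maximum flow = 5

Max flow: 5

Flow assignment:
  0 → 1: 5/20
  1 → 2: 5/15
  2 → 3: 5/18
  3 → 4: 5/5
  4 → 5: 5/15
  5 → 6: 5/19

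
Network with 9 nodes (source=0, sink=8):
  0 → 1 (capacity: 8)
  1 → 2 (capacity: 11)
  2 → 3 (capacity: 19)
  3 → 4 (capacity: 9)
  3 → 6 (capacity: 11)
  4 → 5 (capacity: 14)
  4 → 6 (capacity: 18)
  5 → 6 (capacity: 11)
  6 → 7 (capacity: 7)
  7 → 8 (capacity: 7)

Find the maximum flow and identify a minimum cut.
Max flow = 7, Min cut edges: (7,8)

Maximum flow: 7
Minimum cut: (7,8)
Partition: S = [0, 1, 2, 3, 4, 5, 6, 7], T = [8]

Max-flow min-cut theorem verified: both equal 7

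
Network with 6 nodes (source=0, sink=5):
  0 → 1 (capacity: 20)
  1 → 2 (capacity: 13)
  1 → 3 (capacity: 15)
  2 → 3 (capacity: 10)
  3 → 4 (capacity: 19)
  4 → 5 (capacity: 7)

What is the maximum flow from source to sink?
Maximum flow = 7

Max flow: 7

Flow assignment:
  0 → 1: 7/20
  1 → 2: 4/13
  1 → 3: 3/15
  2 → 3: 4/10
  3 → 4: 7/19
  4 → 5: 7/7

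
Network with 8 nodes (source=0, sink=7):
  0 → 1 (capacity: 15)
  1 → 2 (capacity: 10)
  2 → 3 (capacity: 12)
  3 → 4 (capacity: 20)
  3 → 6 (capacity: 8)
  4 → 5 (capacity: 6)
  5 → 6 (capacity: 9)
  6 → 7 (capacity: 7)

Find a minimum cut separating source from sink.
Min cut value = 7, edges: (6,7)

Min cut value: 7
Partition: S = [0, 1, 2, 3, 4, 5, 6], T = [7]
Cut edges: (6,7)

By max-flow min-cut theorem, max flow = min cut = 7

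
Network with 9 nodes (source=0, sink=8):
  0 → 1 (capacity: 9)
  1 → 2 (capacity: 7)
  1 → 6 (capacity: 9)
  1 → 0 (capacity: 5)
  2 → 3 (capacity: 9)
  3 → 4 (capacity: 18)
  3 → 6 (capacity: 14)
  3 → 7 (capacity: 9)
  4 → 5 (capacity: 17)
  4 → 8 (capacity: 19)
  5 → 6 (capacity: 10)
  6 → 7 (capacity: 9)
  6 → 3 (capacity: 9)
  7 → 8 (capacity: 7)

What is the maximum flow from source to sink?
Maximum flow = 9

Max flow: 9

Flow assignment:
  0 → 1: 9/9
  1 → 6: 9/9
  3 → 4: 2/18
  4 → 8: 2/19
  6 → 7: 7/9
  6 → 3: 2/9
  7 → 8: 7/7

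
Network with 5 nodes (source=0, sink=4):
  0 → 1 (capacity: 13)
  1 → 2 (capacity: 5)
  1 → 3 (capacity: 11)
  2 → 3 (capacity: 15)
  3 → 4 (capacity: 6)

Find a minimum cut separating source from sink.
Min cut value = 6, edges: (3,4)

Min cut value: 6
Partition: S = [0, 1, 2, 3], T = [4]
Cut edges: (3,4)

By max-flow min-cut theorem, max flow = min cut = 6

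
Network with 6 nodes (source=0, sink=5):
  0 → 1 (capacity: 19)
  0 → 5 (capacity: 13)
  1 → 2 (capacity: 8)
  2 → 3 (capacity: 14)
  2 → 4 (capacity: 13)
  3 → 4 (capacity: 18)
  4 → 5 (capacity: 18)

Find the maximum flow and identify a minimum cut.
Max flow = 21, Min cut edges: (0,5), (1,2)

Maximum flow: 21
Minimum cut: (0,5), (1,2)
Partition: S = [0, 1], T = [2, 3, 4, 5]

Max-flow min-cut theorem verified: both equal 21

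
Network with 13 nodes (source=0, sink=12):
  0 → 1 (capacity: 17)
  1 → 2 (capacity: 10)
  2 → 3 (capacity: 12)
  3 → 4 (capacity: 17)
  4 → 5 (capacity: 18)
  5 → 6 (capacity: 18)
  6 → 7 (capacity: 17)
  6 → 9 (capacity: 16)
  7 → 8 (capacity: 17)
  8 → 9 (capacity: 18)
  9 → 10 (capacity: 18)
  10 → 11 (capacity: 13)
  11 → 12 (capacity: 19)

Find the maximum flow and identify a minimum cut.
Max flow = 10, Min cut edges: (1,2)

Maximum flow: 10
Minimum cut: (1,2)
Partition: S = [0, 1], T = [2, 3, 4, 5, 6, 7, 8, 9, 10, 11, 12]

Max-flow min-cut theorem verified: both equal 10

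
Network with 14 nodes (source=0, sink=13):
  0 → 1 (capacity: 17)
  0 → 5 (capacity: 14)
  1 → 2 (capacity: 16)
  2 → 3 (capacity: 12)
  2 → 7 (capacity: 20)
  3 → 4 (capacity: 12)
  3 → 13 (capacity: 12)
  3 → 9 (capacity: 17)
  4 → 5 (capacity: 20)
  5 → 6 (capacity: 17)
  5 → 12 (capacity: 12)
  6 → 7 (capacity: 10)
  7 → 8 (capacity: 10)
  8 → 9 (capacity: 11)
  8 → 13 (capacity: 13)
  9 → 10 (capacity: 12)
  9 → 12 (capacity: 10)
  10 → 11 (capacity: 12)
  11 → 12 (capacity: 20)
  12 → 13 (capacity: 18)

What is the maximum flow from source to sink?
Maximum flow = 30

Max flow: 30

Flow assignment:
  0 → 1: 16/17
  0 → 5: 14/14
  1 → 2: 16/16
  2 → 3: 12/12
  2 → 7: 4/20
  3 → 13: 12/12
  5 → 6: 2/17
  5 → 12: 12/12
  6 → 7: 2/10
  7 → 8: 6/10
  8 → 13: 6/13
  12 → 13: 12/18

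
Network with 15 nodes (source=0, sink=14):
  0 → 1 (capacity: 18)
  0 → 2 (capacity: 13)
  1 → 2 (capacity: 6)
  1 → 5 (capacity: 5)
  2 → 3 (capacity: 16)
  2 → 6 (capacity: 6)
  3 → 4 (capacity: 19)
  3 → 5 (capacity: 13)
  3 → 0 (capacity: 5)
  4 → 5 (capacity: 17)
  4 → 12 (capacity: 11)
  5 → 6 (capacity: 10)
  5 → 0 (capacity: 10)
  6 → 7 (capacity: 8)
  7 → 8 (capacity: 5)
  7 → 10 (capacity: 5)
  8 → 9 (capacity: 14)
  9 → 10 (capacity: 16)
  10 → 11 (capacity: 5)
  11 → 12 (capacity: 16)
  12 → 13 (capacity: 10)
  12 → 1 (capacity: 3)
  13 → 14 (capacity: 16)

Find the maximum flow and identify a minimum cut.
Max flow = 10, Min cut edges: (12,13)

Maximum flow: 10
Minimum cut: (12,13)
Partition: S = [0, 1, 2, 3, 4, 5, 6, 7, 8, 9, 10, 11, 12], T = [13, 14]

Max-flow min-cut theorem verified: both equal 10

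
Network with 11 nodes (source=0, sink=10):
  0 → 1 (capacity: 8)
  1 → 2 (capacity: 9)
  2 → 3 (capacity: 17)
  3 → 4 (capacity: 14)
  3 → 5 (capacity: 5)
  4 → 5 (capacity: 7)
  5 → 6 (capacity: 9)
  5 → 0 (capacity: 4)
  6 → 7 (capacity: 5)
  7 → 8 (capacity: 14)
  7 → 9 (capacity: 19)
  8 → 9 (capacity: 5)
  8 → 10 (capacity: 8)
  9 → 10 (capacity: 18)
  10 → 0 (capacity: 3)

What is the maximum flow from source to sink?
Maximum flow = 5

Max flow: 5

Flow assignment:
  0 → 1: 8/8
  1 → 2: 8/9
  2 → 3: 8/17
  3 → 4: 3/14
  3 → 5: 5/5
  4 → 5: 3/7
  5 → 6: 5/9
  5 → 0: 3/4
  6 → 7: 5/5
  7 → 8: 5/14
  8 → 10: 5/8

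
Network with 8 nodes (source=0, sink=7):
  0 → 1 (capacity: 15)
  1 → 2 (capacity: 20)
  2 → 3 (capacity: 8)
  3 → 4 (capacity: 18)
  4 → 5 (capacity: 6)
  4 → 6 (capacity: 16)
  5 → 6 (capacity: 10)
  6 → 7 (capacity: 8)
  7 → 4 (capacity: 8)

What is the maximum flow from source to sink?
Maximum flow = 8

Max flow: 8

Flow assignment:
  0 → 1: 8/15
  1 → 2: 8/20
  2 → 3: 8/8
  3 → 4: 8/18
  4 → 6: 8/16
  6 → 7: 8/8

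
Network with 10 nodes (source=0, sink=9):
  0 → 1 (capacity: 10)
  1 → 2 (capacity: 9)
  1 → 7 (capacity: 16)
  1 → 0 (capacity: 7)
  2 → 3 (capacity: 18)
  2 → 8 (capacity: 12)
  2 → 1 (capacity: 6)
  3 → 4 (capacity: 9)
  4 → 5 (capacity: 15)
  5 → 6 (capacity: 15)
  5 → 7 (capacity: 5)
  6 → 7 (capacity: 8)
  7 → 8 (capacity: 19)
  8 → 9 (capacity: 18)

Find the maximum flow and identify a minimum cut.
Max flow = 10, Min cut edges: (0,1)

Maximum flow: 10
Minimum cut: (0,1)
Partition: S = [0], T = [1, 2, 3, 4, 5, 6, 7, 8, 9]

Max-flow min-cut theorem verified: both equal 10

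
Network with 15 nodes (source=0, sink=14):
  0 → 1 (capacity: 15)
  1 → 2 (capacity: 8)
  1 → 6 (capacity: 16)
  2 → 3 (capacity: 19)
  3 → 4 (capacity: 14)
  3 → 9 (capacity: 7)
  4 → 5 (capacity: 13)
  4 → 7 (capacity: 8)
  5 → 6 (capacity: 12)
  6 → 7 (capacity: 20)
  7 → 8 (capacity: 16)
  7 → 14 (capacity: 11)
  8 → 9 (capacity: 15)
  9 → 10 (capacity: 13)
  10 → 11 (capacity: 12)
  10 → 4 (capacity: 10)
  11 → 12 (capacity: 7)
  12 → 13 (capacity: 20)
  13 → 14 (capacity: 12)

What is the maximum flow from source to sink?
Maximum flow = 15

Max flow: 15

Flow assignment:
  0 → 1: 15/15
  1 → 2: 4/8
  1 → 6: 11/16
  2 → 3: 4/19
  3 → 9: 4/7
  6 → 7: 11/20
  7 → 14: 11/11
  9 → 10: 4/13
  10 → 11: 4/12
  11 → 12: 4/7
  12 → 13: 4/20
  13 → 14: 4/12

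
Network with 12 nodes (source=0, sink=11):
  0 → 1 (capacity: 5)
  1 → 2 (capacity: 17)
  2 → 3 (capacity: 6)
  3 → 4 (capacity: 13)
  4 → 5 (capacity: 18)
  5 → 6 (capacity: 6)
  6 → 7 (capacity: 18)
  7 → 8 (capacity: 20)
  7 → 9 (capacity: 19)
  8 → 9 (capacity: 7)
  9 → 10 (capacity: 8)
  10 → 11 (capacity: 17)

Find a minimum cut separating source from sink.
Min cut value = 5, edges: (0,1)

Min cut value: 5
Partition: S = [0], T = [1, 2, 3, 4, 5, 6, 7, 8, 9, 10, 11]
Cut edges: (0,1)

By max-flow min-cut theorem, max flow = min cut = 5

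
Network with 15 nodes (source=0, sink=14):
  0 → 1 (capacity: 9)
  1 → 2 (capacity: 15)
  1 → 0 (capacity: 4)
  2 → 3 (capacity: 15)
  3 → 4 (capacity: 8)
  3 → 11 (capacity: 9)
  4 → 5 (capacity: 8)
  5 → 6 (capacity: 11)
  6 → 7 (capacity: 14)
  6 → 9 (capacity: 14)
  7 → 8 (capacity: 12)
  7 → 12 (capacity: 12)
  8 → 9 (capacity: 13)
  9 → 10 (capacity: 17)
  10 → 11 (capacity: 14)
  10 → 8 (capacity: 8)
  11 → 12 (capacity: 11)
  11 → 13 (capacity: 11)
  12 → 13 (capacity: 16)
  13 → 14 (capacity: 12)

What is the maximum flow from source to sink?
Maximum flow = 9

Max flow: 9

Flow assignment:
  0 → 1: 9/9
  1 → 2: 9/15
  2 → 3: 9/15
  3 → 11: 9/9
  11 → 13: 9/11
  13 → 14: 9/12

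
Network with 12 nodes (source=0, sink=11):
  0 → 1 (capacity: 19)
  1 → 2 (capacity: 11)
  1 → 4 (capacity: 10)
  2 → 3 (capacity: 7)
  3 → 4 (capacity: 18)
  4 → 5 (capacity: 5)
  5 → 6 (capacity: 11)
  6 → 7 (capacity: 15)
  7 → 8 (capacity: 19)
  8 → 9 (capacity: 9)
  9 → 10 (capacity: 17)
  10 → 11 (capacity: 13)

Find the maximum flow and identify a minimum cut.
Max flow = 5, Min cut edges: (4,5)

Maximum flow: 5
Minimum cut: (4,5)
Partition: S = [0, 1, 2, 3, 4], T = [5, 6, 7, 8, 9, 10, 11]

Max-flow min-cut theorem verified: both equal 5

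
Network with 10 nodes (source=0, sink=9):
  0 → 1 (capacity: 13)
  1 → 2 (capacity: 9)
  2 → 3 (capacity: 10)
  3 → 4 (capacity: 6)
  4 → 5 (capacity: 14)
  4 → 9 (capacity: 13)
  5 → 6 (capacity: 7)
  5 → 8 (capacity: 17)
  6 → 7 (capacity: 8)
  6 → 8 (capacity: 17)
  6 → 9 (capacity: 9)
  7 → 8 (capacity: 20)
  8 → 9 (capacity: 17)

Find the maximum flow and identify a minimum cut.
Max flow = 6, Min cut edges: (3,4)

Maximum flow: 6
Minimum cut: (3,4)
Partition: S = [0, 1, 2, 3], T = [4, 5, 6, 7, 8, 9]

Max-flow min-cut theorem verified: both equal 6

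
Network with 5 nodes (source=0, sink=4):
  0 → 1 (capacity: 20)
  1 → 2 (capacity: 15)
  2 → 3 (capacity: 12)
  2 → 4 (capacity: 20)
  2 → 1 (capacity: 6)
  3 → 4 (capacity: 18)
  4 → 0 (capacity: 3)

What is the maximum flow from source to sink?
Maximum flow = 15

Max flow: 15

Flow assignment:
  0 → 1: 15/20
  1 → 2: 15/15
  2 → 4: 15/20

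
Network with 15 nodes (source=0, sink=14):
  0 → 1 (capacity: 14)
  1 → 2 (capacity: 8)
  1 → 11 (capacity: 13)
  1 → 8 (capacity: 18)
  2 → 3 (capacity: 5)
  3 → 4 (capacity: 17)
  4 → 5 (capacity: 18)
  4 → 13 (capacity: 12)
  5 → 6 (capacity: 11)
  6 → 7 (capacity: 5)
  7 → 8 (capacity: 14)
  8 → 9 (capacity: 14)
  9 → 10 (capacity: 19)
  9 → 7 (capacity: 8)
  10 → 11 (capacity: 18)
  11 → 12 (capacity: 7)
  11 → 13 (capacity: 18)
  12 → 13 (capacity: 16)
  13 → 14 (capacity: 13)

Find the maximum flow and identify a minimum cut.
Max flow = 13, Min cut edges: (13,14)

Maximum flow: 13
Minimum cut: (13,14)
Partition: S = [0, 1, 2, 3, 4, 5, 6, 7, 8, 9, 10, 11, 12, 13], T = [14]

Max-flow min-cut theorem verified: both equal 13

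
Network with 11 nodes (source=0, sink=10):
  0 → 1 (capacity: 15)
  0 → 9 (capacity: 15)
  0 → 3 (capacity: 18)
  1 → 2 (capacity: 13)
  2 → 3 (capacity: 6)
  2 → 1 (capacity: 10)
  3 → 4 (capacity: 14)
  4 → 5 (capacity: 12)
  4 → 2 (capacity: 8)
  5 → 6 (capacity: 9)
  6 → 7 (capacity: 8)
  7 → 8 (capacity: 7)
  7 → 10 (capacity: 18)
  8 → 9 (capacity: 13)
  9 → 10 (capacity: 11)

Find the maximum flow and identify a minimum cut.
Max flow = 19, Min cut edges: (6,7), (9,10)

Maximum flow: 19
Minimum cut: (6,7), (9,10)
Partition: S = [0, 1, 2, 3, 4, 5, 6, 8, 9], T = [7, 10]

Max-flow min-cut theorem verified: both equal 19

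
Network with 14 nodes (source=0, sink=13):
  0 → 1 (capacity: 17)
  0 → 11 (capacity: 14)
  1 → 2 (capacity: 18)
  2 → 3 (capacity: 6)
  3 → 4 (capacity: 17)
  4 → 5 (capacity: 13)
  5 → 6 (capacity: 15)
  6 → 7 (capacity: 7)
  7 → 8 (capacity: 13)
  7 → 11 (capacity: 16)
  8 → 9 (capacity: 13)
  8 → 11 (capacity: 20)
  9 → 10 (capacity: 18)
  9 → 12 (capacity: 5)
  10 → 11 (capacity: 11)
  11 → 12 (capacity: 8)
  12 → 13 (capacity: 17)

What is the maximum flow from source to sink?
Maximum flow = 13

Max flow: 13

Flow assignment:
  0 → 1: 6/17
  0 → 11: 7/14
  1 → 2: 6/18
  2 → 3: 6/6
  3 → 4: 6/17
  4 → 5: 6/13
  5 → 6: 6/15
  6 → 7: 6/7
  7 → 8: 6/13
  8 → 9: 5/13
  8 → 11: 1/20
  9 → 12: 5/5
  11 → 12: 8/8
  12 → 13: 13/17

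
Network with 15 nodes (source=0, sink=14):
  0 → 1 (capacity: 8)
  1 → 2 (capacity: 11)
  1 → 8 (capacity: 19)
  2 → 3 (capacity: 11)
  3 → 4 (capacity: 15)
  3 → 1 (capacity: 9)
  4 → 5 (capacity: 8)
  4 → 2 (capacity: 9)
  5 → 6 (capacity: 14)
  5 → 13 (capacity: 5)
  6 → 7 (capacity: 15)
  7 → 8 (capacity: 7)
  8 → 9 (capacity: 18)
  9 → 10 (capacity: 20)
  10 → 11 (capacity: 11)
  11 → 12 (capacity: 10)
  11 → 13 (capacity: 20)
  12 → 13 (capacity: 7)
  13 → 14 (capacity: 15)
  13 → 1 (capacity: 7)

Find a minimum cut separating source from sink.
Min cut value = 8, edges: (0,1)

Min cut value: 8
Partition: S = [0], T = [1, 2, 3, 4, 5, 6, 7, 8, 9, 10, 11, 12, 13, 14]
Cut edges: (0,1)

By max-flow min-cut theorem, max flow = min cut = 8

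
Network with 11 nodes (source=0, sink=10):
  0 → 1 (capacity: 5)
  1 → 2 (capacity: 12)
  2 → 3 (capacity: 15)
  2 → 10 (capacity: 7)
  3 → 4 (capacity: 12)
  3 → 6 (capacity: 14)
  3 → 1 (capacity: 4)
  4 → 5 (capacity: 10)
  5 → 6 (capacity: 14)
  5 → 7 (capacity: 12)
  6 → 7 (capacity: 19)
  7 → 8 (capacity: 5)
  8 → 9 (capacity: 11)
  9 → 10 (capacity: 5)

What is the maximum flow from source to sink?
Maximum flow = 5

Max flow: 5

Flow assignment:
  0 → 1: 5/5
  1 → 2: 5/12
  2 → 10: 5/7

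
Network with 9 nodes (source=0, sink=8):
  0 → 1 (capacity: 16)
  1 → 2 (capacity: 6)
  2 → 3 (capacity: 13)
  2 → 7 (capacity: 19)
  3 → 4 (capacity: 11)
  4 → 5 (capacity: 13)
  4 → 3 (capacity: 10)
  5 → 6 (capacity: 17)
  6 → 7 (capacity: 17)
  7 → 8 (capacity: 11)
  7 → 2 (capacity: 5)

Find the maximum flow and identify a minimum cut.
Max flow = 6, Min cut edges: (1,2)

Maximum flow: 6
Minimum cut: (1,2)
Partition: S = [0, 1], T = [2, 3, 4, 5, 6, 7, 8]

Max-flow min-cut theorem verified: both equal 6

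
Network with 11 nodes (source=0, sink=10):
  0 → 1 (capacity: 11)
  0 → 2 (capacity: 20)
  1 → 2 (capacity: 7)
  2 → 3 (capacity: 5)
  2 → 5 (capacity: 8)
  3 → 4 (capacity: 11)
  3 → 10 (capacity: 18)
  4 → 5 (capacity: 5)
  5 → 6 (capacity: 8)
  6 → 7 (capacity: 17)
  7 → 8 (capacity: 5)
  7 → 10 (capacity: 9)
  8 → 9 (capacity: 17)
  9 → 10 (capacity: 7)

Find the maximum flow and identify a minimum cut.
Max flow = 13, Min cut edges: (2,3), (5,6)

Maximum flow: 13
Minimum cut: (2,3), (5,6)
Partition: S = [0, 1, 2, 4, 5], T = [3, 6, 7, 8, 9, 10]

Max-flow min-cut theorem verified: both equal 13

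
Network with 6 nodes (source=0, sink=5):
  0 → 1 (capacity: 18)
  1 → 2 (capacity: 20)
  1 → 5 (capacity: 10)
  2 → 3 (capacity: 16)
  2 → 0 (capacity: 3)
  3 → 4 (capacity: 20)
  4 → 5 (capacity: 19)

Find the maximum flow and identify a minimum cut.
Max flow = 18, Min cut edges: (0,1)

Maximum flow: 18
Minimum cut: (0,1)
Partition: S = [0], T = [1, 2, 3, 4, 5]

Max-flow min-cut theorem verified: both equal 18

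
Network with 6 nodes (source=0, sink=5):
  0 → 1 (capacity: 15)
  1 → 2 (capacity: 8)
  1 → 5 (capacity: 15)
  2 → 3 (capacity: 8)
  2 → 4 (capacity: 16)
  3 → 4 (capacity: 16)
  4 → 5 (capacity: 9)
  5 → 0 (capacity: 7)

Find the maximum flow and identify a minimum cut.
Max flow = 15, Min cut edges: (0,1)

Maximum flow: 15
Minimum cut: (0,1)
Partition: S = [0], T = [1, 2, 3, 4, 5]

Max-flow min-cut theorem verified: both equal 15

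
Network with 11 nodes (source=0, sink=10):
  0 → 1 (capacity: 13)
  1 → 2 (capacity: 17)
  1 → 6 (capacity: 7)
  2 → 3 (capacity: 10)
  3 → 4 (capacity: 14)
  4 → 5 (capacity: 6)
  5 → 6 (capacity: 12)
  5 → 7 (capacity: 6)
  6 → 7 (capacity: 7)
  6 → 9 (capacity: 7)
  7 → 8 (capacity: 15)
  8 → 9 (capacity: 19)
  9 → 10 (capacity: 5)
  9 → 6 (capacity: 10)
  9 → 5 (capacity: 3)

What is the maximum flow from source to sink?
Maximum flow = 5

Max flow: 5

Flow assignment:
  0 → 1: 5/13
  1 → 2: 5/17
  2 → 3: 5/10
  3 → 4: 5/14
  4 → 5: 5/6
  5 → 7: 6/6
  7 → 8: 6/15
  8 → 9: 6/19
  9 → 10: 5/5
  9 → 5: 1/3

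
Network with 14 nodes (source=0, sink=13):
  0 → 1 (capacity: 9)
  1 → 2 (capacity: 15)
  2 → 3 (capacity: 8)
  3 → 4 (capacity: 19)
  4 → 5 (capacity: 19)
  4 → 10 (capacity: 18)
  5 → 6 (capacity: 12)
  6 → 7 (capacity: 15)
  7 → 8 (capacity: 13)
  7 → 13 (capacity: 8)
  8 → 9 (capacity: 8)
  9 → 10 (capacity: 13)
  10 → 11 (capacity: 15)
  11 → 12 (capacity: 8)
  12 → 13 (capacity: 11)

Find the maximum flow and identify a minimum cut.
Max flow = 8, Min cut edges: (2,3)

Maximum flow: 8
Minimum cut: (2,3)
Partition: S = [0, 1, 2], T = [3, 4, 5, 6, 7, 8, 9, 10, 11, 12, 13]

Max-flow min-cut theorem verified: both equal 8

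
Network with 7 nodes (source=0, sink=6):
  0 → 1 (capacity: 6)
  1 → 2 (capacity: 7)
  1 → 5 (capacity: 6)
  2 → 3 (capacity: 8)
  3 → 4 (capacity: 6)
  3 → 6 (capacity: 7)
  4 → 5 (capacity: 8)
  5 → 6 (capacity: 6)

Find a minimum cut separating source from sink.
Min cut value = 6, edges: (0,1)

Min cut value: 6
Partition: S = [0], T = [1, 2, 3, 4, 5, 6]
Cut edges: (0,1)

By max-flow min-cut theorem, max flow = min cut = 6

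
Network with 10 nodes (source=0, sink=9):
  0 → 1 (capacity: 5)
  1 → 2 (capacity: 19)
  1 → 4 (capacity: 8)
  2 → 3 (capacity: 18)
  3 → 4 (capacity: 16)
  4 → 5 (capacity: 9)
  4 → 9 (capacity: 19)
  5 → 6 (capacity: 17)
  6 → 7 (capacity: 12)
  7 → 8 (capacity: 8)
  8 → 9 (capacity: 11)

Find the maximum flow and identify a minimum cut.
Max flow = 5, Min cut edges: (0,1)

Maximum flow: 5
Minimum cut: (0,1)
Partition: S = [0], T = [1, 2, 3, 4, 5, 6, 7, 8, 9]

Max-flow min-cut theorem verified: both equal 5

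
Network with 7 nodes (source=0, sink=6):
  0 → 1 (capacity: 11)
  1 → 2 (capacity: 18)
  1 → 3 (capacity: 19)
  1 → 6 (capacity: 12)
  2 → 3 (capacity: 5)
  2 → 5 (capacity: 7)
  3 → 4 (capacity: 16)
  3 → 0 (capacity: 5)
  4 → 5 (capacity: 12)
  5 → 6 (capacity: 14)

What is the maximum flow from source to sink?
Maximum flow = 11

Max flow: 11

Flow assignment:
  0 → 1: 11/11
  1 → 6: 11/12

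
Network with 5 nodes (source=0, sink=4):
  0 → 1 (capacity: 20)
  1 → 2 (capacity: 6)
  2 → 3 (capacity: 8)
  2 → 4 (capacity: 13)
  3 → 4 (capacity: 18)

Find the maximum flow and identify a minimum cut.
Max flow = 6, Min cut edges: (1,2)

Maximum flow: 6
Minimum cut: (1,2)
Partition: S = [0, 1], T = [2, 3, 4]

Max-flow min-cut theorem verified: both equal 6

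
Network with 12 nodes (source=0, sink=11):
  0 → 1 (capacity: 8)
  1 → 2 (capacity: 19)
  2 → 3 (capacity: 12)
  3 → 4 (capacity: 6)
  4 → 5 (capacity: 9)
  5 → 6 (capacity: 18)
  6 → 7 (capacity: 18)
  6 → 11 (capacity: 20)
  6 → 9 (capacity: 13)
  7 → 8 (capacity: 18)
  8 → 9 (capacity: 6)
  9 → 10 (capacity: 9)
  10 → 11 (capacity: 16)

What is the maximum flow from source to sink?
Maximum flow = 6

Max flow: 6

Flow assignment:
  0 → 1: 6/8
  1 → 2: 6/19
  2 → 3: 6/12
  3 → 4: 6/6
  4 → 5: 6/9
  5 → 6: 6/18
  6 → 11: 6/20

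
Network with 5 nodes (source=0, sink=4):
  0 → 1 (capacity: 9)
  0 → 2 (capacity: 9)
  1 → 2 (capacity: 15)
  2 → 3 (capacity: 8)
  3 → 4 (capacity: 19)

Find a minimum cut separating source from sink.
Min cut value = 8, edges: (2,3)

Min cut value: 8
Partition: S = [0, 1, 2], T = [3, 4]
Cut edges: (2,3)

By max-flow min-cut theorem, max flow = min cut = 8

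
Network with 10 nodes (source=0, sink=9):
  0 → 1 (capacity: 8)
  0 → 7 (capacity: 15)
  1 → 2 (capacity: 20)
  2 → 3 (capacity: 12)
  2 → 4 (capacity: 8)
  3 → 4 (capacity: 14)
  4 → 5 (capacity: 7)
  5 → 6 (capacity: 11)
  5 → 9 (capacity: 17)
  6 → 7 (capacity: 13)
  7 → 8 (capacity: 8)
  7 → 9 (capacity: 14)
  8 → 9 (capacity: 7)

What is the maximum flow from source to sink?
Maximum flow = 22

Max flow: 22

Flow assignment:
  0 → 1: 7/8
  0 → 7: 15/15
  1 → 2: 7/20
  2 → 4: 7/8
  4 → 5: 7/7
  5 → 9: 7/17
  7 → 8: 1/8
  7 → 9: 14/14
  8 → 9: 1/7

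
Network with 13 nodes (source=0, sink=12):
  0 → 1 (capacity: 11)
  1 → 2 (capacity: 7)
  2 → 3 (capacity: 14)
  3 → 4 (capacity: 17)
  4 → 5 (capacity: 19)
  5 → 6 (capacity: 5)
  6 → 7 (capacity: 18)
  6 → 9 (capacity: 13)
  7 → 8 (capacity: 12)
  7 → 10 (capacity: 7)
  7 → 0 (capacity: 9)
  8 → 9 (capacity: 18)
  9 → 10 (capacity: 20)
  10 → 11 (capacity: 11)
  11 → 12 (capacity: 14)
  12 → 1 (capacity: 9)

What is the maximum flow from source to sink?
Maximum flow = 5

Max flow: 5

Flow assignment:
  0 → 1: 5/11
  1 → 2: 5/7
  2 → 3: 5/14
  3 → 4: 5/17
  4 → 5: 5/19
  5 → 6: 5/5
  6 → 7: 5/18
  7 → 10: 5/7
  10 → 11: 5/11
  11 → 12: 5/14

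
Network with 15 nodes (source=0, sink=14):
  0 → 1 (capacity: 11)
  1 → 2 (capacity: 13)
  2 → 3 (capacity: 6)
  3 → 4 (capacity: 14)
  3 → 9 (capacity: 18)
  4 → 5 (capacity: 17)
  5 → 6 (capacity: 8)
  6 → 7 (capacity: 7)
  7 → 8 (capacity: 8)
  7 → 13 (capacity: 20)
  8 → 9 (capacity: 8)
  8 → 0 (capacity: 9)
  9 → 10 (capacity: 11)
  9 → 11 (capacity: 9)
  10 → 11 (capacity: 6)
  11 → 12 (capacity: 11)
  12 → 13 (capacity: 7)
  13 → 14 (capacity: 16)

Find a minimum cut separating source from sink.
Min cut value = 6, edges: (2,3)

Min cut value: 6
Partition: S = [0, 1, 2], T = [3, 4, 5, 6, 7, 8, 9, 10, 11, 12, 13, 14]
Cut edges: (2,3)

By max-flow min-cut theorem, max flow = min cut = 6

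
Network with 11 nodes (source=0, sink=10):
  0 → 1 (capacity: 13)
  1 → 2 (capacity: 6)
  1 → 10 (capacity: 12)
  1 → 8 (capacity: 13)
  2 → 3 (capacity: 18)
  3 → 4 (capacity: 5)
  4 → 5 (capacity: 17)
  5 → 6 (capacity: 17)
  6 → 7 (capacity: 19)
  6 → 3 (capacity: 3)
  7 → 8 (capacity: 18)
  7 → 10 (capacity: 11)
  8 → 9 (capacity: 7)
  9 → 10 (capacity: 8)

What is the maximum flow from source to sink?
Maximum flow = 13

Max flow: 13

Flow assignment:
  0 → 1: 13/13
  1 → 10: 12/12
  1 → 8: 1/13
  8 → 9: 1/7
  9 → 10: 1/8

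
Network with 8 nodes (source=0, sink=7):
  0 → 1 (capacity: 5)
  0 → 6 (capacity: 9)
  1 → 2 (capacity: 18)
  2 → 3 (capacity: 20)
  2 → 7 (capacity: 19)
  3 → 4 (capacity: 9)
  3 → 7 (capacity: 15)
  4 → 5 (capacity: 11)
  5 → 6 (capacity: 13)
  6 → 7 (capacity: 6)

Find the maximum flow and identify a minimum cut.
Max flow = 11, Min cut edges: (0,1), (6,7)

Maximum flow: 11
Minimum cut: (0,1), (6,7)
Partition: S = [0, 4, 5, 6], T = [1, 2, 3, 7]

Max-flow min-cut theorem verified: both equal 11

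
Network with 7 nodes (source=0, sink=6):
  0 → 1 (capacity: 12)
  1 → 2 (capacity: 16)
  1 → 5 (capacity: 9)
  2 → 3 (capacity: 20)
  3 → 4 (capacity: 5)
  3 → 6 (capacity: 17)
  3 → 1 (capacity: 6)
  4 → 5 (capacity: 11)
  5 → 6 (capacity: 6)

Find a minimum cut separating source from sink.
Min cut value = 12, edges: (0,1)

Min cut value: 12
Partition: S = [0], T = [1, 2, 3, 4, 5, 6]
Cut edges: (0,1)

By max-flow min-cut theorem, max flow = min cut = 12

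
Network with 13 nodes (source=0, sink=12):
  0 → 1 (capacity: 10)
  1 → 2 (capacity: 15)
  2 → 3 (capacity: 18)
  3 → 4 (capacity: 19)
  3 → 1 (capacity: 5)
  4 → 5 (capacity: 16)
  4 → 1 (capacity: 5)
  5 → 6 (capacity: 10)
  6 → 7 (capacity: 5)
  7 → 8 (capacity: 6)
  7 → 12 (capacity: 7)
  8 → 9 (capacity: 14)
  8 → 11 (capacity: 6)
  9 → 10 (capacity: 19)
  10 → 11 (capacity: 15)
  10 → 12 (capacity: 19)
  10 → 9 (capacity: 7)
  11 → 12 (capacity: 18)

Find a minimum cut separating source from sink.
Min cut value = 5, edges: (6,7)

Min cut value: 5
Partition: S = [0, 1, 2, 3, 4, 5, 6], T = [7, 8, 9, 10, 11, 12]
Cut edges: (6,7)

By max-flow min-cut theorem, max flow = min cut = 5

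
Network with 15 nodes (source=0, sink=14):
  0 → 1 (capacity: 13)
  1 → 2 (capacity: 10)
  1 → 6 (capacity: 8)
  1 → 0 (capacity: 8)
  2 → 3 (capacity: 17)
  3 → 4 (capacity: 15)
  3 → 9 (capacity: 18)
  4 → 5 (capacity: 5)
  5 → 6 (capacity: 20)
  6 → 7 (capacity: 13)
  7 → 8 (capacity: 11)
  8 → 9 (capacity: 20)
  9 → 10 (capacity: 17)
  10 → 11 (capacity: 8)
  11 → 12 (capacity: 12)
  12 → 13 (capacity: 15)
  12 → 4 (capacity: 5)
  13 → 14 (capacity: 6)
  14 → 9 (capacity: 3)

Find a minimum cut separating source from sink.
Min cut value = 6, edges: (13,14)

Min cut value: 6
Partition: S = [0, 1, 2, 3, 4, 5, 6, 7, 8, 9, 10, 11, 12, 13], T = [14]
Cut edges: (13,14)

By max-flow min-cut theorem, max flow = min cut = 6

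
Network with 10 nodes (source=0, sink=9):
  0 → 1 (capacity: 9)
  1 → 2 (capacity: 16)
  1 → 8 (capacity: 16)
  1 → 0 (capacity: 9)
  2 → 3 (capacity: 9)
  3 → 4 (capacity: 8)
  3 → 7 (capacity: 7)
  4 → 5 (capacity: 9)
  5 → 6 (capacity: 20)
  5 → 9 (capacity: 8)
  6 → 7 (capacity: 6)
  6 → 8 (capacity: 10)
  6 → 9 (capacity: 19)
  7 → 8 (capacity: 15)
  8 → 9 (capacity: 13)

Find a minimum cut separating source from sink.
Min cut value = 9, edges: (0,1)

Min cut value: 9
Partition: S = [0], T = [1, 2, 3, 4, 5, 6, 7, 8, 9]
Cut edges: (0,1)

By max-flow min-cut theorem, max flow = min cut = 9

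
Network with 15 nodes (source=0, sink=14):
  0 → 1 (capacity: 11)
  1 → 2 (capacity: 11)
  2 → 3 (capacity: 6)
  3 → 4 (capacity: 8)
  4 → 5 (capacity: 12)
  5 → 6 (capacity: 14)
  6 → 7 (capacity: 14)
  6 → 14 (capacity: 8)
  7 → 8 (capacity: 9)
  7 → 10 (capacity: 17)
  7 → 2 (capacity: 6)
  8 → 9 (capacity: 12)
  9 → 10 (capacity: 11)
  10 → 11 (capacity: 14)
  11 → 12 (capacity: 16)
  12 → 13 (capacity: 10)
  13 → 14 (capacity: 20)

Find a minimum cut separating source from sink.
Min cut value = 6, edges: (2,3)

Min cut value: 6
Partition: S = [0, 1, 2], T = [3, 4, 5, 6, 7, 8, 9, 10, 11, 12, 13, 14]
Cut edges: (2,3)

By max-flow min-cut theorem, max flow = min cut = 6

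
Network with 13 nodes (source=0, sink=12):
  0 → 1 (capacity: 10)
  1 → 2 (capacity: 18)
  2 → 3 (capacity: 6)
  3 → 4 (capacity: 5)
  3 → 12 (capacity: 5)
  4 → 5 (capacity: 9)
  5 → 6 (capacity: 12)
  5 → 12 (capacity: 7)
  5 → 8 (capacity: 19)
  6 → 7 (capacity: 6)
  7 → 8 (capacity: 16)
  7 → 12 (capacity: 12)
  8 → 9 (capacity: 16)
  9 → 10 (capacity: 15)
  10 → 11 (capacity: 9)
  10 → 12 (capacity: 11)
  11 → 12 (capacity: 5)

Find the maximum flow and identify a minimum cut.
Max flow = 6, Min cut edges: (2,3)

Maximum flow: 6
Minimum cut: (2,3)
Partition: S = [0, 1, 2], T = [3, 4, 5, 6, 7, 8, 9, 10, 11, 12]

Max-flow min-cut theorem verified: both equal 6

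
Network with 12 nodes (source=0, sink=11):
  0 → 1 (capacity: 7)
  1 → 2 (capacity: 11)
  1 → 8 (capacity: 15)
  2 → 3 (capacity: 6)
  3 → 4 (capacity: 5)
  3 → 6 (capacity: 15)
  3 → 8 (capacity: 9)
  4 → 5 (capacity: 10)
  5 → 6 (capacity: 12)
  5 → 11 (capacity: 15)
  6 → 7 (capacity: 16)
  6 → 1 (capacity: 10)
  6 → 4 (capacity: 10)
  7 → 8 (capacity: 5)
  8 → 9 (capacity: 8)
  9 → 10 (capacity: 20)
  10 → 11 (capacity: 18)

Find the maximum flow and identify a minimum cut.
Max flow = 7, Min cut edges: (0,1)

Maximum flow: 7
Minimum cut: (0,1)
Partition: S = [0], T = [1, 2, 3, 4, 5, 6, 7, 8, 9, 10, 11]

Max-flow min-cut theorem verified: both equal 7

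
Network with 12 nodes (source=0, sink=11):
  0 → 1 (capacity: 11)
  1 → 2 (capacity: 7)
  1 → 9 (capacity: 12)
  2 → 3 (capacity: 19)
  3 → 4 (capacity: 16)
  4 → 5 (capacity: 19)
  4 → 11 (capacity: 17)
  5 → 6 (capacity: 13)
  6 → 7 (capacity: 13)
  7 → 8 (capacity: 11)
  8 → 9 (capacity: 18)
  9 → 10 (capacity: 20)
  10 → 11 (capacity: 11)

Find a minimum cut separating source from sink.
Min cut value = 11, edges: (0,1)

Min cut value: 11
Partition: S = [0], T = [1, 2, 3, 4, 5, 6, 7, 8, 9, 10, 11]
Cut edges: (0,1)

By max-flow min-cut theorem, max flow = min cut = 11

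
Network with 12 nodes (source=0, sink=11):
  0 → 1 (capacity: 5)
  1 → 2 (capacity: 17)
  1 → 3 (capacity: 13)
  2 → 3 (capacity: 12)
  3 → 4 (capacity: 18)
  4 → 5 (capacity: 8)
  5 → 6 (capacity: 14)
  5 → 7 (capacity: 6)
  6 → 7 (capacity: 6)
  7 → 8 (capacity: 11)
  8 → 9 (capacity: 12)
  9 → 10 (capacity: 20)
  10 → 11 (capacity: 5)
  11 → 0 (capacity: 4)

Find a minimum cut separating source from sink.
Min cut value = 5, edges: (10,11)

Min cut value: 5
Partition: S = [0, 1, 2, 3, 4, 5, 6, 7, 8, 9, 10], T = [11]
Cut edges: (10,11)

By max-flow min-cut theorem, max flow = min cut = 5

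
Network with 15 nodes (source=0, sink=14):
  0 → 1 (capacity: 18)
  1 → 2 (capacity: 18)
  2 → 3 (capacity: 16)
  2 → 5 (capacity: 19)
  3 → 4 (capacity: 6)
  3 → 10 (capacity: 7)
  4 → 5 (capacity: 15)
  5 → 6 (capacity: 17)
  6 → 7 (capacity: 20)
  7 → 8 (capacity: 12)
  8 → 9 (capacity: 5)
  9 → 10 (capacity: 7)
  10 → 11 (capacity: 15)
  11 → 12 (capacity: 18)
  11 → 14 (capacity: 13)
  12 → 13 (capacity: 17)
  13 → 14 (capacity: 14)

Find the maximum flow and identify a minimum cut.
Max flow = 12, Min cut edges: (3,10), (8,9)

Maximum flow: 12
Minimum cut: (3,10), (8,9)
Partition: S = [0, 1, 2, 3, 4, 5, 6, 7, 8], T = [9, 10, 11, 12, 13, 14]

Max-flow min-cut theorem verified: both equal 12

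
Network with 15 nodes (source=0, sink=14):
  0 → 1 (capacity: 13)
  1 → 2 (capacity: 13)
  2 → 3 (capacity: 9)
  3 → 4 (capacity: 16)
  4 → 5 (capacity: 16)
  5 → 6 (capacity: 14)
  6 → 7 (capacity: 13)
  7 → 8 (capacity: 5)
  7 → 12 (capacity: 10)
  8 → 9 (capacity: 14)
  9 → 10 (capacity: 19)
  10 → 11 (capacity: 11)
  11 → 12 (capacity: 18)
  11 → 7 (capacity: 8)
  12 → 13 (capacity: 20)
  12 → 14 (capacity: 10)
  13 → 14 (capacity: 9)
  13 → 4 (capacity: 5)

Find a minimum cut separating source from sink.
Min cut value = 9, edges: (2,3)

Min cut value: 9
Partition: S = [0, 1, 2], T = [3, 4, 5, 6, 7, 8, 9, 10, 11, 12, 13, 14]
Cut edges: (2,3)

By max-flow min-cut theorem, max flow = min cut = 9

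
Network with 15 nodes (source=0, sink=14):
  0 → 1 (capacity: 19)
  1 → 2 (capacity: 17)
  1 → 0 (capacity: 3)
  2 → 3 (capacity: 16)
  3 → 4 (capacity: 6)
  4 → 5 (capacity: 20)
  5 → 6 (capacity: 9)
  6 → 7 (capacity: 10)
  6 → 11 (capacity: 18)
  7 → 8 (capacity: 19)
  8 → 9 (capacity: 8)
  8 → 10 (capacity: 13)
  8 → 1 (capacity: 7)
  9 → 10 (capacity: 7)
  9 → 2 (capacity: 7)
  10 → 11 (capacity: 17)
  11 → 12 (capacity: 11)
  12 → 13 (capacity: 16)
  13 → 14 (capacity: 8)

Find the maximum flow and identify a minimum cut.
Max flow = 6, Min cut edges: (3,4)

Maximum flow: 6
Minimum cut: (3,4)
Partition: S = [0, 1, 2, 3], T = [4, 5, 6, 7, 8, 9, 10, 11, 12, 13, 14]

Max-flow min-cut theorem verified: both equal 6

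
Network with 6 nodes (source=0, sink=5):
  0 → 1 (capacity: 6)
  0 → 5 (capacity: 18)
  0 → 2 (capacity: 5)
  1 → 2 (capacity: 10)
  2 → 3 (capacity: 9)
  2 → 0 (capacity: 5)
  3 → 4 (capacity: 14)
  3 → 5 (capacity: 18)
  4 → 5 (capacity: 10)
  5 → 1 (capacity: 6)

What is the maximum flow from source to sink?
Maximum flow = 27

Max flow: 27

Flow assignment:
  0 → 1: 4/6
  0 → 5: 18/18
  0 → 2: 5/5
  1 → 2: 4/10
  2 → 3: 9/9
  3 → 5: 9/18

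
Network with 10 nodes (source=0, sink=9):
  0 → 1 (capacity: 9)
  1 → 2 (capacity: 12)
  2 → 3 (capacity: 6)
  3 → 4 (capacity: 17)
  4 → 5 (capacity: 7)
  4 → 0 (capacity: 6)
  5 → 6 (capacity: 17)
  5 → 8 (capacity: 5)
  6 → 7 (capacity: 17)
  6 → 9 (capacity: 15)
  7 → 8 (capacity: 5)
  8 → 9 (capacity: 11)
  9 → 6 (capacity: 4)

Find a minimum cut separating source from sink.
Min cut value = 6, edges: (2,3)

Min cut value: 6
Partition: S = [0, 1, 2], T = [3, 4, 5, 6, 7, 8, 9]
Cut edges: (2,3)

By max-flow min-cut theorem, max flow = min cut = 6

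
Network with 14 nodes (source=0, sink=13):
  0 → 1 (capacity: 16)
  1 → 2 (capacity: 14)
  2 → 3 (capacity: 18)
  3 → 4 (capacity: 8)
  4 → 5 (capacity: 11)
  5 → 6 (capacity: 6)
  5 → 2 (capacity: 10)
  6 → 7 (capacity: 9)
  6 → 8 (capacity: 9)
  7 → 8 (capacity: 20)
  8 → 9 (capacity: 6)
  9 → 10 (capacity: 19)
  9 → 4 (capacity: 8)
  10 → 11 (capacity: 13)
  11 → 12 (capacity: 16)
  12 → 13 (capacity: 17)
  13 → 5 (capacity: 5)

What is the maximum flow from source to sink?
Maximum flow = 6

Max flow: 6

Flow assignment:
  0 → 1: 6/16
  1 → 2: 6/14
  2 → 3: 8/18
  3 → 4: 8/8
  4 → 5: 8/11
  5 → 6: 6/6
  5 → 2: 2/10
  6 → 8: 6/9
  8 → 9: 6/6
  9 → 10: 6/19
  10 → 11: 6/13
  11 → 12: 6/16
  12 → 13: 6/17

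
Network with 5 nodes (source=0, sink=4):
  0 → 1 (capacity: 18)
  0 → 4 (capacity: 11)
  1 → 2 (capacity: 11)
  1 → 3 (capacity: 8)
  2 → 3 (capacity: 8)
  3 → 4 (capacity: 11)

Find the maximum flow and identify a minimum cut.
Max flow = 22, Min cut edges: (0,4), (3,4)

Maximum flow: 22
Minimum cut: (0,4), (3,4)
Partition: S = [0, 1, 2, 3], T = [4]

Max-flow min-cut theorem verified: both equal 22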